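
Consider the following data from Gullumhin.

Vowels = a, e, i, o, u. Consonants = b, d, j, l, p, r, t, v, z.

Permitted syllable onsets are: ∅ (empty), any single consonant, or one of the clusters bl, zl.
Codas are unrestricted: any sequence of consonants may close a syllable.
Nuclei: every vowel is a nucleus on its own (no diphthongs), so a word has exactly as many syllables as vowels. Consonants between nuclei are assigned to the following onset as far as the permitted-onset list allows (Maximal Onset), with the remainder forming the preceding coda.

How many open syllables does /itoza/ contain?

3

Nuclei (vowels): i, o, a → 3 syllables.
σ1/σ2 boundary: just /t/ — single C goes to the following onset.
σ2/σ3 boundary: /z/ is a single consonant, so it becomes the next onset.
Syllabification: i.to.za.
Classifying each syllable: /i/ (open), /to/ (open), /za/ (open).
Open syllables: 3.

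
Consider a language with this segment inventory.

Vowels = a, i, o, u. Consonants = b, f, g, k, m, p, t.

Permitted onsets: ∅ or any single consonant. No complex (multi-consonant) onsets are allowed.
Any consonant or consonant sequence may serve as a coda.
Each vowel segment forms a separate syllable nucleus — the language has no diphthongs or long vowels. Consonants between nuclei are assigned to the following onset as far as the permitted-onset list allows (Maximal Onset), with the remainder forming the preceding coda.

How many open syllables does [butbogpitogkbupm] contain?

Nuclei (vowels): u, o, i, o, u → 5 syllables.
/u…o/ gap (V1→V2): /tb/ splits as /t/ + /b/ (/b/ is the longest suffix that is a licit onset).
/o…i/ gap (V2→V3): cluster /gp/ — the longest permitted-onset suffix is /p/; onset = /p/, preceding coda = /g/.
/i…o/ gap (V3→V4): /t/ → onset of the next syllable (single consonants are always licit onsets).
/o…u/ gap (V4→V5): cluster /gkb/ — the longest permitted-onset suffix is /b/; onset = /b/, preceding coda = /gk/.
Syllabification: but.bog.pi.togk.bupm.
Classifying each syllable: /but/ (closed), /bog/ (closed), /pi/ (open), /togk/ (closed), /bupm/ (closed).
Open syllables: 1.

1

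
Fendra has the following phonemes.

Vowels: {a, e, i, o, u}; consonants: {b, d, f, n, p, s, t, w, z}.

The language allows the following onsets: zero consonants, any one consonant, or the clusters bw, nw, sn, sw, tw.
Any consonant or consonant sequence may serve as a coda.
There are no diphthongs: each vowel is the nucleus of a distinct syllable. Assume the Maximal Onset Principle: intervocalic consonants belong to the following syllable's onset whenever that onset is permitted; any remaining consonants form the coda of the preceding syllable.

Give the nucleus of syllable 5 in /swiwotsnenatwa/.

a

The vowels are i, o, e, a, a — 5 nuclei, so 5 syllables.
The fifth nucleus (vowel 5 from the left) is /a/.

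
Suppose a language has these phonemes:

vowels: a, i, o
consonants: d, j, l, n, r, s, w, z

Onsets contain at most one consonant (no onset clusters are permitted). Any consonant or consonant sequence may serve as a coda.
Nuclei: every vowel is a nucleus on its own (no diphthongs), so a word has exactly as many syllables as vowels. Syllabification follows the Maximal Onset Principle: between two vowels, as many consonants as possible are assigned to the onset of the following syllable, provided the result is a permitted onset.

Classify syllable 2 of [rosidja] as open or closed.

The vowels are o, i, a — 3 nuclei, so 3 syllables.
V1 /o/ – V2 /i/: /s/ → onset of the next syllable (single consonants are always licit onsets).
V2 /i/ – V3 /a/: cluster /dj/ — the longest permitted-onset suffix is /j/; onset = /j/, preceding coda = /d/.
Putting it together: ro.sid.ja.
Syllable 2 is /sid/ with coda /d/, so it is closed.

closed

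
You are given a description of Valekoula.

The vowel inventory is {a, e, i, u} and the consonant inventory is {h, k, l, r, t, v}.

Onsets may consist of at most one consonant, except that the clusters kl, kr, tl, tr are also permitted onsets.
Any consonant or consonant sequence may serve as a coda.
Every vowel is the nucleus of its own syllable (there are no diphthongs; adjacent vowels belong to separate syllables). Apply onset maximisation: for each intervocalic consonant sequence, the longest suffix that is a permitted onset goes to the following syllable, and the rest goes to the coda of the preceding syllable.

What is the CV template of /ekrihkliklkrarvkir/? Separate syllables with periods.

V.CCVC.CCVCC.CCVCC.CVC

The vowels are e, i, i, a, i — 5 nuclei, so 5 syllables.
Between /e/ (V1) and /i/ (V2): /kr/ is a licit onset in full, so it all attaches to the next syllable.
Between /i/ (V2) and /i/ (V3): /hkl/ splits as /h/ + /kl/ (/kl/ is the longest suffix that is a licit onset).
Between /i/ (V3) and /a/ (V4): /klkr/ splits as /kl/ + /kr/ (/kr/ is the longest suffix that is a licit onset).
Between /a/ (V4) and /i/ (V5): /rvk/; trying suffixes from longest down, /k/ is the first permitted one, so coda /rv/ | onset /k/.
Syllabification: e.krih.klikl.krarv.kir.
Mapping each syllable to C/V: /e/ → V, /krih/ → CCVC, /klikl/ → CCVCC, /krarv/ → CCVCC, /kir/ → CVC.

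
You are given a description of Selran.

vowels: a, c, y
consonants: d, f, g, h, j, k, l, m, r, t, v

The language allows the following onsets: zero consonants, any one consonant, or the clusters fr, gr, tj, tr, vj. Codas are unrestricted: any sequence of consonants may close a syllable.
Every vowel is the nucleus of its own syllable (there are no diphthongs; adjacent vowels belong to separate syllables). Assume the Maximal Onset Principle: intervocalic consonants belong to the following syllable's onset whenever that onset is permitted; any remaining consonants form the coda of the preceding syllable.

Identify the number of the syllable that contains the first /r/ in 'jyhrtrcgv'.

1

The vowels are y, c — 2 nuclei, so 2 syllables.
V1 /y/ – V2 /c/: /hrtr/ splits as /hr/ + /tr/ (/tr/ is the longest suffix that is a licit onset).
So the parse is jyhr.trcgv.
The first /r/ is in the coda of syllable 1 (/jyhr/).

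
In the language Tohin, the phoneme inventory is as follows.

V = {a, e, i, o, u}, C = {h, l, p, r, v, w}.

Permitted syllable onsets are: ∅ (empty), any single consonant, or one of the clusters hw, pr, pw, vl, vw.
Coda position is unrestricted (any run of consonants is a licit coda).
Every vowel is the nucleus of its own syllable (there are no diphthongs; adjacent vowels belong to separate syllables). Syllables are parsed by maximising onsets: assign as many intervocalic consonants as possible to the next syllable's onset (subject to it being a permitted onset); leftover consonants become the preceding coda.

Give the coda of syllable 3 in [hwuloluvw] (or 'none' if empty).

The vowels are u, o, u — 3 nuclei, so 3 syllables.
σ1/σ2 boundary: /l/ is a single consonant, so it becomes the next onset.
σ2/σ3 boundary: /l/ is a single consonant, so it becomes the next onset.
Syllabification: hwu.lo.luvw.
Syllable 3 is /luvw/: onset /l/, nucleus /u/, coda /vw/.

vw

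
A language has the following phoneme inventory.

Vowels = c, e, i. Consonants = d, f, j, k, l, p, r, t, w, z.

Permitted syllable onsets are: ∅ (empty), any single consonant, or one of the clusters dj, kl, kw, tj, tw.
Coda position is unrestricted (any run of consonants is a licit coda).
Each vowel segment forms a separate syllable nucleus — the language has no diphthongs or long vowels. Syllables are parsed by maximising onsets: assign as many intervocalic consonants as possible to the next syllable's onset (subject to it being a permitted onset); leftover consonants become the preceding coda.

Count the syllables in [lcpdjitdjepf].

Nuclei (vowels): c, i, e → 3 syllables.

3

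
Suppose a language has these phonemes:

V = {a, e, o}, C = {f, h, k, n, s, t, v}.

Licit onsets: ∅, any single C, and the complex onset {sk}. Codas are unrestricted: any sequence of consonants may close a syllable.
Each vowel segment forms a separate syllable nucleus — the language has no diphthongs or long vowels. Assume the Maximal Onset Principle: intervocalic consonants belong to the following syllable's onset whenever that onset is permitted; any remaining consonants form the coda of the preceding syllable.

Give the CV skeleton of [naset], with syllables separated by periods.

The vowels are a, e — 2 nuclei, so 2 syllables.
σ1/σ2 boundary: /s/ → onset of the next syllable (single consonants are always licit onsets).
Syllabification: na.set.
Mapping each syllable to C/V: /na/ → CV, /set/ → CVC.

CV.CVC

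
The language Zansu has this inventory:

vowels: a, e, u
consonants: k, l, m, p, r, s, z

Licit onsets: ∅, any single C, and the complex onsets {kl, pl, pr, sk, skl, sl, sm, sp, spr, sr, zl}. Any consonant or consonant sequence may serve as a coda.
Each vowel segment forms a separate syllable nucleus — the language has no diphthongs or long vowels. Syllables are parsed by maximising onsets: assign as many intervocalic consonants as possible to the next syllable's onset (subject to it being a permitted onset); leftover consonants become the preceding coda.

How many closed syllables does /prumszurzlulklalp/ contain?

The vowels are u, u, u, a — 4 nuclei, so 4 syllables.
/u…u/ gap (V1→V2): /msz/ — longest licit onset from the right is /z/, leaving /ms/ as coda.
/u…u/ gap (V2→V3): cluster /rzl/ — the longest permitted-onset suffix is /zl/; onset = /zl/, preceding coda = /r/.
/u…a/ gap (V3→V4): /lkl/; trying suffixes from longest down, /kl/ is the first permitted one, so coda /l/ | onset /kl/.
Result: prums.zur.zlul.klalp.
Classifying each syllable: /prums/ (closed), /zur/ (closed), /zlul/ (closed), /klalp/ (closed).
Closed syllables: 4.

4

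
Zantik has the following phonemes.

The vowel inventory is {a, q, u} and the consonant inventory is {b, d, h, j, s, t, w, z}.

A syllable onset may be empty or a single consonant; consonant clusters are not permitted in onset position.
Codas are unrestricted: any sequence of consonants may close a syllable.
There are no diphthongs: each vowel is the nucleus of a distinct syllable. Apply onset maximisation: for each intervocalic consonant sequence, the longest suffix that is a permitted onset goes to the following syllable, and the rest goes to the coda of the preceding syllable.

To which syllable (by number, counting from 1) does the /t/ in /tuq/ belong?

Vowels present: u, q; each is a nucleus, giving 2 syllables.
Between /u/ (V1) and /q/ (V2): no consonants, so the boundary falls immediately after /u/.
Putting it together: tu.q.
The /t/ is in the onset of syllable 1 (/tu/).

1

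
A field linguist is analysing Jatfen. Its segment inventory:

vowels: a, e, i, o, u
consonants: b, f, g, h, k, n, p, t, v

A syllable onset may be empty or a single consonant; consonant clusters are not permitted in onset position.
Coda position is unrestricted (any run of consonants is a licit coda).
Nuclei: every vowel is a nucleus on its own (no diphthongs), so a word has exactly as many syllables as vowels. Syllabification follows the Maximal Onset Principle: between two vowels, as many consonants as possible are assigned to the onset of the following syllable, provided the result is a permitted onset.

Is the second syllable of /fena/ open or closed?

The vowels are e, a — 2 nuclei, so 2 syllables.
V1 /e/ – V2 /a/: /n/ is a single consonant, so it becomes the next onset.
So the parse is fe.na.
Syllable 2 is /na/; it ends in its nucleus with no coda, so it is open.

open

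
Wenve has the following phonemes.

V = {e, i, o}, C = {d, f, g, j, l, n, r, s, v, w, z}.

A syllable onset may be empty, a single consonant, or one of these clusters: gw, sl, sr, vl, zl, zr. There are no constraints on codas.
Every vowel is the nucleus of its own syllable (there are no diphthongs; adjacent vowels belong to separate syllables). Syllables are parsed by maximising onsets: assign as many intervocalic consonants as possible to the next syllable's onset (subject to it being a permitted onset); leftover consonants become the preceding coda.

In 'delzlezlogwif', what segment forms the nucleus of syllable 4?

Vowels present: e, e, o, i; each is a nucleus, giving 4 syllables.
The fourth nucleus (vowel 4 from the left) is /i/.

i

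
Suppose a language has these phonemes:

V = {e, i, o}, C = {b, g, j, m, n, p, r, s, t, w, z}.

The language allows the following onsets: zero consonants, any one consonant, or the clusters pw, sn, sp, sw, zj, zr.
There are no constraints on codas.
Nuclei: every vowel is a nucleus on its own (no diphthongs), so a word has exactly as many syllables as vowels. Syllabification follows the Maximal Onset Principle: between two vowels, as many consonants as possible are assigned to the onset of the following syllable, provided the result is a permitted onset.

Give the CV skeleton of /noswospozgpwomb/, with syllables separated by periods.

Vowels present: o, o, o, o; each is a nucleus, giving 4 syllables.
Between /o/ (V1) and /o/ (V2): /sw/ is a licit onset in full, so it all attaches to the next syllable.
Between /o/ (V2) and /o/ (V3): cluster /sp/ — /sp/ is itself a permitted onset, so the whole cluster goes right; preceding coda = ∅.
Between /o/ (V3) and /o/ (V4): /zgpw/; trying suffixes from longest down, /pw/ is the first permitted one, so coda /zg/ | onset /pw/.
Syllabification: no.swo.spozg.pwomb.
Mapping each syllable to C/V: /no/ → CV, /swo/ → CCV, /spozg/ → CCVCC, /pwomb/ → CCVCC.

CV.CCV.CCVCC.CCVCC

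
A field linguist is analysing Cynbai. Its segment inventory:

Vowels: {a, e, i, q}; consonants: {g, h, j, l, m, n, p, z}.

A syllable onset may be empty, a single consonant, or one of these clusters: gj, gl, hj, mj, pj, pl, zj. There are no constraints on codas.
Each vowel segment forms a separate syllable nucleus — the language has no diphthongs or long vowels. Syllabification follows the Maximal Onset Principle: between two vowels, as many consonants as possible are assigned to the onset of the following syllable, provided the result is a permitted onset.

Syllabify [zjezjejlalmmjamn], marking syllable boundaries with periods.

zje.zjej.lalm.mjamn

Nuclei (vowels): e, e, a, a → 4 syllables.
V1 /e/ – V2 /e/: cluster /zj/ — /zj/ is itself a permitted onset, so the whole cluster goes right; preceding coda = ∅.
V2 /e/ – V3 /a/: /jl/; trying suffixes from longest down, /l/ is the first permitted one, so coda /j/ | onset /l/.
V3 /a/ – V4 /a/: /lmmj/ — longest licit onset from the right is /mj/, leaving /lm/ as coda.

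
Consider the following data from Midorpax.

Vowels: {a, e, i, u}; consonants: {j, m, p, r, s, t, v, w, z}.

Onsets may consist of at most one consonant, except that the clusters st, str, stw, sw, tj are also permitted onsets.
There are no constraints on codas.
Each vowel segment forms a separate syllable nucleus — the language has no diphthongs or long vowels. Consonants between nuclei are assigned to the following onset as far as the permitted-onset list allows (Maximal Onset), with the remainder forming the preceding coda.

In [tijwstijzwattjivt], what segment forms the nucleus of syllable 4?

Vowels present: i, i, a, i; each is a nucleus, giving 4 syllables.
The fourth nucleus (vowel 4 from the left) is /i/.

i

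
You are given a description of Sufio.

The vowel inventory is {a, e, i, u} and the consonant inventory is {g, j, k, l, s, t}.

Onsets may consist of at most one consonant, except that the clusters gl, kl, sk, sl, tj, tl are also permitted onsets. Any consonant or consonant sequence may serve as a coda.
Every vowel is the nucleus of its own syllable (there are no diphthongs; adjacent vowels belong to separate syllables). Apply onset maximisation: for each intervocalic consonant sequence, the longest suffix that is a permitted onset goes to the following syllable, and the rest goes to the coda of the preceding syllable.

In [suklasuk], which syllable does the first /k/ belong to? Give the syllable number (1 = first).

2

The vowels are u, a, u — 3 nuclei, so 3 syllables.
σ1/σ2 boundary: /kl/ is a licit onset in full, so it all attaches to the next syllable.
σ2/σ3 boundary: just /s/ — single C goes to the following onset.
So the parse is su.kla.suk.
The first /k/ is in the onset of syllable 2 (/kla/).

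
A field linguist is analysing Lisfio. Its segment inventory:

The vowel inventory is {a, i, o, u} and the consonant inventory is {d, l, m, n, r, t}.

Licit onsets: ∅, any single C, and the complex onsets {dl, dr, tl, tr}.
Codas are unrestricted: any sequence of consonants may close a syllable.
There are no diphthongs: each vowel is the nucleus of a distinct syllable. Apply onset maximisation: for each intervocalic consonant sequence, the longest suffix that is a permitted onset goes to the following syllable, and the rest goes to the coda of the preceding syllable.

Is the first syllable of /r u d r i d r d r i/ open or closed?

open

Vowels present: u, i, i; each is a nucleus, giving 3 syllables.
/u…i/ gap (V1→V2): /dr/ — entire cluster is a permitted onset → onset /dr/, coda ∅.
/i…i/ gap (V2→V3): cluster /drdr/ — the longest permitted-onset suffix is /dr/; onset = /dr/, preceding coda = /dr/.
Putting it together: ru.dridr.dri.
Syllable 1 is /ru/; it ends in its nucleus with no coda, so it is open.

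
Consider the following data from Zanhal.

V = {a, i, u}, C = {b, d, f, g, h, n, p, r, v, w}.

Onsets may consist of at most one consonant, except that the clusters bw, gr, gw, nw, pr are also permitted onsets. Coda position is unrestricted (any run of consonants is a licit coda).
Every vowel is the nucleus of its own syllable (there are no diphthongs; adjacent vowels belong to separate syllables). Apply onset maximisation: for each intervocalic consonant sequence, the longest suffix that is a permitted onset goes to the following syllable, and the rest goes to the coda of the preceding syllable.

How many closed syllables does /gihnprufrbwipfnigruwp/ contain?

The vowels are i, u, i, i, u — 5 nuclei, so 5 syllables.
/i…u/ gap (V1→V2): /hnpr/ splits as /hn/ + /pr/ (/pr/ is the longest suffix that is a licit onset).
/u…i/ gap (V2→V3): cluster /frbw/ — the longest permitted-onset suffix is /bw/; onset = /bw/, preceding coda = /fr/.
/i…i/ gap (V3→V4): /pfn/ — longest licit onset from the right is /n/, leaving /pf/ as coda.
/i…u/ gap (V4→V5): cluster /gr/ — /gr/ is itself a permitted onset, so the whole cluster goes right; preceding coda = ∅.
Result: gihn.prufr.bwipf.ni.gruwp.
Classifying each syllable: /gihn/ (closed), /prufr/ (closed), /bwipf/ (closed), /ni/ (open), /gruwp/ (closed).
Closed syllables: 4.

4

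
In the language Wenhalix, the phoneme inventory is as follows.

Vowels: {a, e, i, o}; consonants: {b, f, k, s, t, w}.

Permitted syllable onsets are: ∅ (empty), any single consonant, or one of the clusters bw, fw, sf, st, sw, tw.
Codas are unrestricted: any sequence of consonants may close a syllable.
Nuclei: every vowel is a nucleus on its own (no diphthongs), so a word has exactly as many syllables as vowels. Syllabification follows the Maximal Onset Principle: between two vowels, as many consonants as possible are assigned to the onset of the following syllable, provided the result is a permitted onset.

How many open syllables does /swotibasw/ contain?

2

Vowels present: o, i, a; each is a nucleus, giving 3 syllables.
σ1/σ2 boundary: just /t/ — single C goes to the following onset.
σ2/σ3 boundary: just /b/ — single C goes to the following onset.
Result: swo.ti.basw.
Classifying each syllable: /swo/ (open), /ti/ (open), /basw/ (closed).
Open syllables: 2.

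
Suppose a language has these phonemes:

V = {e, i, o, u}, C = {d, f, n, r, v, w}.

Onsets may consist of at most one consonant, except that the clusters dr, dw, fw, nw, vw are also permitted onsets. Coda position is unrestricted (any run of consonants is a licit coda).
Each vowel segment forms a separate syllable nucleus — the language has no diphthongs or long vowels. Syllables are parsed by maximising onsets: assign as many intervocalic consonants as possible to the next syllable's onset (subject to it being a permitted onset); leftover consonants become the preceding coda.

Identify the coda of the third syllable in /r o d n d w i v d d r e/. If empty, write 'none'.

The vowels are o, i, e — 3 nuclei, so 3 syllables.
σ1/σ2 boundary: cluster /dndw/ — the longest permitted-onset suffix is /dw/; onset = /dw/, preceding coda = /dn/.
σ2/σ3 boundary: /vddr/ — longest licit onset from the right is /dr/, leaving /vd/ as coda.
Putting it together: rodn.dwivd.dre.
Syllable 3 is /dre/: onset /dr/, nucleus /e/, coda ∅.

none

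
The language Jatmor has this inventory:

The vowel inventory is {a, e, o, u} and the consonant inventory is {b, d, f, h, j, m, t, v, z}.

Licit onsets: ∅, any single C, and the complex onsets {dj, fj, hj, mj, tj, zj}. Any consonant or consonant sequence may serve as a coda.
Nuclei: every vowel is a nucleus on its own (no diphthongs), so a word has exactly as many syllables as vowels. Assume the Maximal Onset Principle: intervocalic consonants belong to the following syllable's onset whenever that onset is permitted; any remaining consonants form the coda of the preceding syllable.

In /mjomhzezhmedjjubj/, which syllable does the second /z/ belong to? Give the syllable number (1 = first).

2

Nuclei (vowels): o, e, e, u → 4 syllables.
Between /o/ (V1) and /e/ (V2): /mhz/ — longest licit onset from the right is /z/, leaving /mh/ as coda.
Between /e/ (V2) and /e/ (V3): /zhm/ — longest licit onset from the right is /m/, leaving /zh/ as coda.
Between /e/ (V3) and /u/ (V4): /djj/; trying suffixes from longest down, /j/ is the first permitted one, so coda /dj/ | onset /j/.
Syllabification: mjomh.zezh.medj.jubj.
The second /z/ is in the coda of syllable 2 (/zezh/).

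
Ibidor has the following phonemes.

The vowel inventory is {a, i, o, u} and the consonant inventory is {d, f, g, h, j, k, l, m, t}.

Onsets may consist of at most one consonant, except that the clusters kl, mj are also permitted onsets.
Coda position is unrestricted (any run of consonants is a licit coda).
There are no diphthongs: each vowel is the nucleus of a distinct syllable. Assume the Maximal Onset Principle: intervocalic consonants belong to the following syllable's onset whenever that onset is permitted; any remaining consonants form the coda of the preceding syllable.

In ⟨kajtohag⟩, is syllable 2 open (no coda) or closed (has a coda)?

open

The vowels are a, o, a — 3 nuclei, so 3 syllables.
V1 /a/ – V2 /o/: cluster /jt/ — the longest permitted-onset suffix is /t/; onset = /t/, preceding coda = /j/.
V2 /o/ – V3 /a/: /h/ → onset of the next syllable (single consonants are always licit onsets).
Putting it together: kaj.to.hag.
Syllable 2 is /to/; it ends in its nucleus with no coda, so it is open.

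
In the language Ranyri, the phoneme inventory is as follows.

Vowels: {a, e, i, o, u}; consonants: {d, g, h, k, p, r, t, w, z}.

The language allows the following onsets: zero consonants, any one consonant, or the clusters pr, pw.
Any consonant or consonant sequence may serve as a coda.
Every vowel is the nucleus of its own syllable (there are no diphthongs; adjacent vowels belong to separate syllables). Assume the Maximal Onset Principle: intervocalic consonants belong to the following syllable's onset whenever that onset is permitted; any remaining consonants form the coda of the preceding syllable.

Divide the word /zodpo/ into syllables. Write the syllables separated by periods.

zod.po

Nuclei (vowels): o, o → 2 syllables.
Between /o/ (V1) and /o/ (V2): cluster /dp/ — the longest permitted-onset suffix is /p/; onset = /p/, preceding coda = /d/.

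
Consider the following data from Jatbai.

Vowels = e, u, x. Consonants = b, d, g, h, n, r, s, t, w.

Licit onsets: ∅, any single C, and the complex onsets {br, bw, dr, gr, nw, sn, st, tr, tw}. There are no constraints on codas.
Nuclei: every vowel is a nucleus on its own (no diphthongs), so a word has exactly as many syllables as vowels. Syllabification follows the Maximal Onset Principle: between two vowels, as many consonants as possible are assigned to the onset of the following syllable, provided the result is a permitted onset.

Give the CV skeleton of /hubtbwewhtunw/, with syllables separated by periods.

CVCC.CCVCC.CVCC

Vowels present: u, e, u; each is a nucleus, giving 3 syllables.
Between /u/ (V1) and /e/ (V2): cluster /btbw/ — the longest permitted-onset suffix is /bw/; onset = /bw/, preceding coda = /bt/.
Between /e/ (V2) and /u/ (V3): /wht/; trying suffixes from longest down, /t/ is the first permitted one, so coda /wh/ | onset /t/.
Putting it together: hubt.bwewh.tunw.
Mapping each syllable to C/V: /hubt/ → CVCC, /bwewh/ → CCVCC, /tunw/ → CVCC.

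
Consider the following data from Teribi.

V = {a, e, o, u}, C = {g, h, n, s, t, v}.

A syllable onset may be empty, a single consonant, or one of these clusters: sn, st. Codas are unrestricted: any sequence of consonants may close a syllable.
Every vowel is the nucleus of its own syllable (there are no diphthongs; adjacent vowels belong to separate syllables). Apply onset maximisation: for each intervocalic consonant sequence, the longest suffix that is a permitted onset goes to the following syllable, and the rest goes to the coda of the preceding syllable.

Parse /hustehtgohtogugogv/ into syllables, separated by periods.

The vowels are u, e, o, o, u, o — 6 nuclei, so 6 syllables.
/u…e/ gap (V1→V2): /st/ — entire cluster is a permitted onset → onset /st/, coda ∅.
/e…o/ gap (V2→V3): /htg/ splits as /ht/ + /g/ (/g/ is the longest suffix that is a licit onset).
/o…o/ gap (V3→V4): /ht/ splits as /h/ + /t/ (/t/ is the longest suffix that is a licit onset).
/o…u/ gap (V4→V5): /g/ is a single consonant, so it becomes the next onset.
/u…o/ gap (V5→V6): just /g/ — single C goes to the following onset.

hu.steht.goh.to.gu.gogv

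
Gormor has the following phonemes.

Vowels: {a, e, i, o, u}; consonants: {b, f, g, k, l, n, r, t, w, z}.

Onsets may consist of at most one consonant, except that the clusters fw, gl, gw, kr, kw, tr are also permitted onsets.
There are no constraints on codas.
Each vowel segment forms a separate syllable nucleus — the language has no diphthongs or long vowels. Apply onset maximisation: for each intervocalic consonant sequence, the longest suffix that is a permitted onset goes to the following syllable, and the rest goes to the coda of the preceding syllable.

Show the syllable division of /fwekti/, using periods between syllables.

fwek.ti

Nuclei (vowels): e, i → 2 syllables.
V1 /e/ – V2 /i/: cluster /kt/ — the longest permitted-onset suffix is /t/; onset = /t/, preceding coda = /k/.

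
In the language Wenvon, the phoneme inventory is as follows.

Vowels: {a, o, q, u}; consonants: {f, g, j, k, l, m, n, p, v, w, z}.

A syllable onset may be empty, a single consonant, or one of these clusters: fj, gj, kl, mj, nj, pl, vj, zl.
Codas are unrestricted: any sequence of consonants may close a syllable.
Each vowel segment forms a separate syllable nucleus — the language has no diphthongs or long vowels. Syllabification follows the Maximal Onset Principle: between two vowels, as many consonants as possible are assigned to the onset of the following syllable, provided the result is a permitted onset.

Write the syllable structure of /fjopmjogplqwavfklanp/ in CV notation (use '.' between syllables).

The vowels are o, o, q, a, a — 5 nuclei, so 5 syllables.
Between /o/ (V1) and /o/ (V2): /pmj/ — longest licit onset from the right is /mj/, leaving /p/ as coda.
Between /o/ (V2) and /q/ (V3): cluster /gpl/ — the longest permitted-onset suffix is /pl/; onset = /pl/, preceding coda = /g/.
Between /q/ (V3) and /a/ (V4): /w/ is a single consonant, so it becomes the next onset.
Between /a/ (V4) and /a/ (V5): /vfkl/ splits as /vf/ + /kl/ (/kl/ is the longest suffix that is a licit onset).
Result: fjop.mjog.plq.wavf.klanp.
Mapping each syllable to C/V: /fjop/ → CCVC, /mjog/ → CCVC, /plq/ → CCV, /wavf/ → CVCC, /klanp/ → CCVCC.

CCVC.CCVC.CCV.CVCC.CCVCC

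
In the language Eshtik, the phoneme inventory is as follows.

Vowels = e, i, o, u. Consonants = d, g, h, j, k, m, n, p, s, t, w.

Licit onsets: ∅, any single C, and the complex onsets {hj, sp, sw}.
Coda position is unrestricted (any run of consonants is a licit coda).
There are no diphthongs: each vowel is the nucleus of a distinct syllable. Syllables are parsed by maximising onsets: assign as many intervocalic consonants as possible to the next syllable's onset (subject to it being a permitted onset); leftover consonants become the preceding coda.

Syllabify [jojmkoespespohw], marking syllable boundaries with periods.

The vowels are o, o, e, e, o — 5 nuclei, so 5 syllables.
V1 /o/ – V2 /o/: cluster /jmk/ — the longest permitted-onset suffix is /k/; onset = /k/, preceding coda = /jm/.
V2 /o/ – V3 /e/: nothing intervenes; syllable break is V.V.
V3 /e/ – V4 /e/: /sp/ — entire cluster is a permitted onset → onset /sp/, coda ∅.
V4 /e/ – V5 /o/: /sp/ is a licit onset in full, so it all attaches to the next syllable.

jojm.ko.e.spe.spohw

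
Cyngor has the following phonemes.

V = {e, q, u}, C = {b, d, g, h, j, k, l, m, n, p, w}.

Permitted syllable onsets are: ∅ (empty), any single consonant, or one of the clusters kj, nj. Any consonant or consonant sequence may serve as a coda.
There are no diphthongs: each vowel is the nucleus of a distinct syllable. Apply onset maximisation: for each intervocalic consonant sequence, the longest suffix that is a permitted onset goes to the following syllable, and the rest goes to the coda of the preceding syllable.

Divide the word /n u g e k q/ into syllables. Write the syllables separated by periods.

nu.ge.kq

Nuclei (vowels): u, e, q → 3 syllables.
V1 /u/ – V2 /e/: /g/ → onset of the next syllable (single consonants are always licit onsets).
V2 /e/ – V3 /q/: just /k/ — single C goes to the following onset.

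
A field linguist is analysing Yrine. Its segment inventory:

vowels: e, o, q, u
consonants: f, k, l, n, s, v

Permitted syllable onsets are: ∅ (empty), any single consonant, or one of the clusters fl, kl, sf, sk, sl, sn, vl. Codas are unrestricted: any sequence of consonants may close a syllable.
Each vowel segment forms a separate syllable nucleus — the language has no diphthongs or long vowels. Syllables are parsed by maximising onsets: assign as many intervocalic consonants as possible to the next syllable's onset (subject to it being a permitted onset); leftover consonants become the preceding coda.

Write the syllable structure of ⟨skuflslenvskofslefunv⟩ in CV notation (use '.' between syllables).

Vowels present: u, e, o, e, u; each is a nucleus, giving 5 syllables.
/u…e/ gap (V1→V2): /flsl/ — longest licit onset from the right is /sl/, leaving /fl/ as coda.
/e…o/ gap (V2→V3): /nvsk/ — longest licit onset from the right is /sk/, leaving /nv/ as coda.
/o…e/ gap (V3→V4): /fsl/ — longest licit onset from the right is /sl/, leaving /f/ as coda.
/e…u/ gap (V4→V5): just /f/ — single C goes to the following onset.
So the parse is skufl.slenv.skof.sle.funv.
Mapping each syllable to C/V: /skufl/ → CCVCC, /slenv/ → CCVCC, /skof/ → CCVC, /sle/ → CCV, /funv/ → CVCC.

CCVCC.CCVCC.CCVC.CCV.CVCC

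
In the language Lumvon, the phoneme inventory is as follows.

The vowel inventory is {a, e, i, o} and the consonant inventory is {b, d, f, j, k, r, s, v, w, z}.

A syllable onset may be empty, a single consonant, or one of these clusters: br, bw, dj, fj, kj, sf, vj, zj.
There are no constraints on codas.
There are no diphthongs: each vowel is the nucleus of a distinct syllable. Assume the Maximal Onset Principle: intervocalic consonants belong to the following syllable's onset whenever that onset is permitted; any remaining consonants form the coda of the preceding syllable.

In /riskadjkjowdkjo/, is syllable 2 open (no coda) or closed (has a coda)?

Vowels present: i, a, o, o; each is a nucleus, giving 4 syllables.
/i…a/ gap (V1→V2): /sk/ — longest licit onset from the right is /k/, leaving /s/ as coda.
/a…o/ gap (V2→V3): /djkj/; trying suffixes from longest down, /kj/ is the first permitted one, so coda /dj/ | onset /kj/.
/o…o/ gap (V3→V4): /wdkj/ — longest licit onset from the right is /kj/, leaving /wd/ as coda.
Putting it together: ris.kadj.kjowd.kjo.
Syllable 2 is /kadj/ with coda /dj/, so it is closed.

closed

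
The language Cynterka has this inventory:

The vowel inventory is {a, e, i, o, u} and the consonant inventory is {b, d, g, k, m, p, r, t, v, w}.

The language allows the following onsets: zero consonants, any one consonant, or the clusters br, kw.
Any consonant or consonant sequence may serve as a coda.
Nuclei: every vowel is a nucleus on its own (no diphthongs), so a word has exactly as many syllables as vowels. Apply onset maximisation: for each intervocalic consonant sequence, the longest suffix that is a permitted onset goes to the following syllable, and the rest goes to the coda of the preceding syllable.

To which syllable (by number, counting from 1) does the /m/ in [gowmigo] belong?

Nuclei (vowels): o, i, o → 3 syllables.
σ1/σ2 boundary: /wm/; trying suffixes from longest down, /m/ is the first permitted one, so coda /w/ | onset /m/.
σ2/σ3 boundary: /g/ is a single consonant, so it becomes the next onset.
Putting it together: gow.mi.go.
The /m/ is in the onset of syllable 2 (/mi/).

2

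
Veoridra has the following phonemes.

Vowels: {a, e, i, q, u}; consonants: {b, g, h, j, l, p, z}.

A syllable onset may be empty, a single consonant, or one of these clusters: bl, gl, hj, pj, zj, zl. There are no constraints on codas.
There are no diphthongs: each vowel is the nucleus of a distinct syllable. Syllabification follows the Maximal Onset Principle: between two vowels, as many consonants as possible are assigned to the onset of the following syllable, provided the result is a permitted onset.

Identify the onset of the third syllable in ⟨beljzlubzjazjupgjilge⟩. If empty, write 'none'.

zj

The vowels are e, u, a, u, i, e — 6 nuclei, so 6 syllables.
σ1/σ2 boundary: /ljzl/ — longest licit onset from the right is /zl/, leaving /lj/ as coda.
σ2/σ3 boundary: /bzj/ — longest licit onset from the right is /zj/, leaving /b/ as coda.
σ3/σ4 boundary: /zj/ is a licit onset in full, so it all attaches to the next syllable.
σ4/σ5 boundary: /pgj/; trying suffixes from longest down, /j/ is the first permitted one, so coda /pg/ | onset /j/.
σ5/σ6 boundary: /lg/ — longest licit onset from the right is /g/, leaving /l/ as coda.
So the parse is belj.zlub.zja.zjupg.jil.ge.
Syllable 3 is /zja/: onset /zj/, nucleus /a/, coda ∅.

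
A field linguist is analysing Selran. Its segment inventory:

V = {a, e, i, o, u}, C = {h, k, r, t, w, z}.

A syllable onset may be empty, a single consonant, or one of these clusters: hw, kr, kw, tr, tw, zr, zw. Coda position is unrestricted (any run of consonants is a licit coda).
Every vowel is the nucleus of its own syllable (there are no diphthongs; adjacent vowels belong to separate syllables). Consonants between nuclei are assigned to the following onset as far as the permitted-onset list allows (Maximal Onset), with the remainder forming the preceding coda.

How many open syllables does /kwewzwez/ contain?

The vowels are e, e — 2 nuclei, so 2 syllables.
Between /e/ (V1) and /e/ (V2): cluster /wzw/ — the longest permitted-onset suffix is /zw/; onset = /zw/, preceding coda = /w/.
Syllabification: kwew.zwez.
Classifying each syllable: /kwew/ (closed), /zwez/ (closed).
Open syllables: 0.

0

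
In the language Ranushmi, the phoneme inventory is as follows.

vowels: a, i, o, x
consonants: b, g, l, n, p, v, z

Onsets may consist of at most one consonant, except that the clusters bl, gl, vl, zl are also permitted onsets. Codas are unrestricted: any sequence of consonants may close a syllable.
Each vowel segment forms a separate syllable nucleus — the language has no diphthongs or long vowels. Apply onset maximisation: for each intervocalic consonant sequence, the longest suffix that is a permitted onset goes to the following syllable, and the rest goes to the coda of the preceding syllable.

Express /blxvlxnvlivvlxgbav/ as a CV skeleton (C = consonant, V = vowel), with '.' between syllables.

CCV.CCVC.CCVC.CCVC.CVC

Nuclei (vowels): x, x, i, x, a → 5 syllables.
/x…x/ gap (V1→V2): /vl/ — entire cluster is a permitted onset → onset /vl/, coda ∅.
/x…i/ gap (V2→V3): cluster /nvl/ — the longest permitted-onset suffix is /vl/; onset = /vl/, preceding coda = /n/.
/i…x/ gap (V3→V4): /vvl/ — longest licit onset from the right is /vl/, leaving /v/ as coda.
/x…a/ gap (V4→V5): /gb/; trying suffixes from longest down, /b/ is the first permitted one, so coda /g/ | onset /b/.
So the parse is blx.vlxn.vliv.vlxg.bav.
Mapping each syllable to C/V: /blx/ → CCV, /vlxn/ → CCVC, /vliv/ → CCVC, /vlxg/ → CCVC, /bav/ → CVC.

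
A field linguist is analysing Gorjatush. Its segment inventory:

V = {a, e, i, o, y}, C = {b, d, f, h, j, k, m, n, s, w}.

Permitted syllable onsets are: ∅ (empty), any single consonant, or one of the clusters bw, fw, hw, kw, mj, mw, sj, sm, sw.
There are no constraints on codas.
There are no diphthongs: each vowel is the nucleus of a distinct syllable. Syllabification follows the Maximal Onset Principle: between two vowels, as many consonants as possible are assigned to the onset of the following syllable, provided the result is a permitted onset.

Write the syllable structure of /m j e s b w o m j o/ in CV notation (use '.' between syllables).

The vowels are e, o, o — 3 nuclei, so 3 syllables.
V1 /e/ – V2 /o/: /sbw/ — longest licit onset from the right is /bw/, leaving /s/ as coda.
V2 /o/ – V3 /o/: /mj/ is a licit onset in full, so it all attaches to the next syllable.
So the parse is mjes.bwo.mjo.
Mapping each syllable to C/V: /mjes/ → CCVC, /bwo/ → CCV, /mjo/ → CCV.

CCVC.CCV.CCV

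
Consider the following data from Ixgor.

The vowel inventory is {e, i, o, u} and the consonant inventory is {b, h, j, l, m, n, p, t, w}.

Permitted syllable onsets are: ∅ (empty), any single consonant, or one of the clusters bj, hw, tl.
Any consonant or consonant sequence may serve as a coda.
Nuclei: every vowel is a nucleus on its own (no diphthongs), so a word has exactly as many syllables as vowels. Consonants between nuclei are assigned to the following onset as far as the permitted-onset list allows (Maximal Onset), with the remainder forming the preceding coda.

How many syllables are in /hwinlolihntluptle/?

5

Vowels present: i, o, i, u, e; each is a nucleus, giving 5 syllables.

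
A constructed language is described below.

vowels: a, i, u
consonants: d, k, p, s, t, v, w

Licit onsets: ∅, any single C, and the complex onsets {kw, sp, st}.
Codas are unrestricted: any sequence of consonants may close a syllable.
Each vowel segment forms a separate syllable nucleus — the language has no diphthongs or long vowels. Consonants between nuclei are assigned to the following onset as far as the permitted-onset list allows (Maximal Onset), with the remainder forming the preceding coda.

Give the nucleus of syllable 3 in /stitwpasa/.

Vowels present: i, a, a; each is a nucleus, giving 3 syllables.
The third nucleus (vowel 3 from the left) is /a/.

a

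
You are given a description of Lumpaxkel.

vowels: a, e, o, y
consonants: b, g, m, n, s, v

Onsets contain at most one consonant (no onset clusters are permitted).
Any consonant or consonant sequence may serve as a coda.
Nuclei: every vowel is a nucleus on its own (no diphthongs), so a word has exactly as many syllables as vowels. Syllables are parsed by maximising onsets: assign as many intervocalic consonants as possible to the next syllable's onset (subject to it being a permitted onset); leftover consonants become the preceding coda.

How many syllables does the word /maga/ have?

2

Nuclei (vowels): a, a → 2 syllables.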